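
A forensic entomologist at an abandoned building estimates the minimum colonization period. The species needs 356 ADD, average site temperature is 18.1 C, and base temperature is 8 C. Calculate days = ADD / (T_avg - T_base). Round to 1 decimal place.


Insect development time:
Effective temperature = avg_temp - T_base = 18.1 - 8 = 10.1 C
Days = ADD / effective_temp = 356 / 10.1 = 35.2 days

35.2


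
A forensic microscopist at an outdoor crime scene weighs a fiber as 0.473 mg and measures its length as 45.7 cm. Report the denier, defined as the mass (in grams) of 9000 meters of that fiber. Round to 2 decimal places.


Denier calculation:
Mass in grams = 0.473 mg / 1000 = 0.000473 g
Length in meters = 45.7 cm / 100 = 0.457 m
Linear density = mass / length = 0.000473 / 0.457 = 0.00103501 g/m
Denier = (g/m) * 9000 = 0.00103501 * 9000 = 9.32

9.32


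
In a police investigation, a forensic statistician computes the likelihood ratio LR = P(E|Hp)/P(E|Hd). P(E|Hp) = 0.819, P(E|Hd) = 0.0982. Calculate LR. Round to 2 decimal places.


Likelihood ratio calculation:
LR = P(E|Hp) / P(E|Hd)
LR = 0.819 / 0.0982
LR = 8.34

8.34


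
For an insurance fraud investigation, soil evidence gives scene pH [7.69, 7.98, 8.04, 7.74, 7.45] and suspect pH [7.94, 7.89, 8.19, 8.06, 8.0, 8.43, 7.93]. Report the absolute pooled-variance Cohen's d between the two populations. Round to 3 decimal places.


Pooled-variance Cohen's d for soil pH comparison:
Scene mean = 38.9 / 5 = 7.78
Suspect mean = 56.44 / 7 = 8.062857
Scene sample variance s_s^2 = 0.05655
Suspect sample variance s_c^2 = 0.036257
Pooled variance = ((n_s-1)*s_s^2 + (n_c-1)*s_c^2) / (n_s + n_c - 2) = 0.044374
Pooled SD = sqrt(0.044374) = 0.210651
Mean difference = -0.282857
|d| = |-0.282857| / 0.210651 = 1.343

1.343


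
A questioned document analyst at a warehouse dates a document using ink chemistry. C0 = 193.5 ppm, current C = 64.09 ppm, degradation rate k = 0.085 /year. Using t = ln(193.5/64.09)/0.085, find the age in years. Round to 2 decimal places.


Document age estimation:
C0/C = 193.5 / 64.09 = 3.019192
ln(C0/C) = 1.104989
t = 1.104989 / 0.085 = 13.00 years

13.00


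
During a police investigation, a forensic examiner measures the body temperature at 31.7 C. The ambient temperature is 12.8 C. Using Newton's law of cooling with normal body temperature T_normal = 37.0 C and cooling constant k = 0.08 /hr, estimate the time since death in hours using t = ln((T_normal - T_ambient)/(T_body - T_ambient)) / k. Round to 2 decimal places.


Using Newton's law of cooling:
t = ln((T_normal - T_ambient) / (T_body - T_ambient)) / k
T_normal - T_ambient = 24.2
T_body - T_ambient = 18.9
Ratio = 1.280423
ln(ratio) = 0.24719
t = 0.24719 / 0.08 = 3.09 hours

3.09


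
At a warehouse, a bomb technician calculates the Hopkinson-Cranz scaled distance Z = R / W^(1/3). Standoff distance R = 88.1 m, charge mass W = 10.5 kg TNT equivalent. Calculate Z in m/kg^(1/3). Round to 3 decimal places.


Scaled distance calculation:
W^(1/3) = 10.5^(1/3) = 2.18976
Z = R / W^(1/3) = 88.1 / 2.18976
Z = 40.233 m/kg^(1/3)

40.233


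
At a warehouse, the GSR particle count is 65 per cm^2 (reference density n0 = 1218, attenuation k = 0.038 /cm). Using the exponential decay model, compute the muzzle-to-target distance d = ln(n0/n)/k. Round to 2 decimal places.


GSR distance calculation:
n0/n = 1218 / 65 = 18.738462
ln(n0/n) = 2.930578
d = 2.930578 / 0.038 = 77.12 cm

77.12


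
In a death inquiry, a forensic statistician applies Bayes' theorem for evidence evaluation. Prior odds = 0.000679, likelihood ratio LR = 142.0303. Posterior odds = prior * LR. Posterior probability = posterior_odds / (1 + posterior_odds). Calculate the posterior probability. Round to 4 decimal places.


Bayesian evidence evaluation:
Posterior odds = prior_odds * LR = 0.000679 * 142.0303 = 0.09643857
Posterior probability = posterior_odds / (1 + posterior_odds)
= 0.09643857 / (1 + 0.09643857)
= 0.09643857 / 1.09643857
= 0.0880

0.0880


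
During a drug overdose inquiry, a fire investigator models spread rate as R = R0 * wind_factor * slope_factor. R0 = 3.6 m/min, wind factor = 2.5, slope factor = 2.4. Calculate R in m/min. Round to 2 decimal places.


Fire spread rate calculation:
R = R0 * wind_factor * slope_factor
= 3.6 * 2.5 * 2.4
= 9 * 2.4
= 21.60 m/min

21.60


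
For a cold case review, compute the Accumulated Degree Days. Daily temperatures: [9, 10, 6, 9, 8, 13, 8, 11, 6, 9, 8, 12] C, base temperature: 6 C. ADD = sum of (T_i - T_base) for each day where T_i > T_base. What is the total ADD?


Computing ADD day by day:
Day 1: max(0, 9 - 6) = 3
Day 2: max(0, 10 - 6) = 4
Day 3: max(0, 6 - 6) = 0
Day 4: max(0, 9 - 6) = 3
Day 5: max(0, 8 - 6) = 2
Day 6: max(0, 13 - 6) = 7
Day 7: max(0, 8 - 6) = 2
Day 8: max(0, 11 - 6) = 5
Day 9: max(0, 6 - 6) = 0
Day 10: max(0, 9 - 6) = 3
Day 11: max(0, 8 - 6) = 2
Day 12: max(0, 12 - 6) = 6
Total ADD = 37

37


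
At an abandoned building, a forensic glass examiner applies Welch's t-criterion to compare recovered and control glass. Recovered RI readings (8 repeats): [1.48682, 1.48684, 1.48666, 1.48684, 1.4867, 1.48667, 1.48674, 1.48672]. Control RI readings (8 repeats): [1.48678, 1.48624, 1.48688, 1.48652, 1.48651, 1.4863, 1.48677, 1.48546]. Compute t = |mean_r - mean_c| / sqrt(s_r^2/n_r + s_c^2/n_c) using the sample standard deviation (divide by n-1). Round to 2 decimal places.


Welch's t-criterion for glass RI comparison:
Recovered mean = sum / n_r = 11.89399 / 8 = 1.4867488
Control mean = sum / n_c = 11.89146 / 8 = 1.4864325
Recovered sample variance s_r^2 = 5.58393e-09
Control sample variance s_c^2 = 2.06993e-07
Welch SE (unpooled) = sqrt(s_r^2/n_r + s_c^2/n_c) = sqrt(6.97991e-10 + 2.58741e-08) = sqrt(2.65721e-08) = 0.00016301
|mean_r - mean_c| = 0.00031625
t = 0.00031625 / 0.00016301 = 1.94

1.94


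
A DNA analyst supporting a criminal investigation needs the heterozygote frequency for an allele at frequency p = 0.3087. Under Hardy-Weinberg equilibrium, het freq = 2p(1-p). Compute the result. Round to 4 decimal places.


Hardy-Weinberg heterozygote frequency:
q = 1 - p = 1 - 0.3087 = 0.6913
2pq = 2 * 0.3087 * 0.6913 = 0.4268

0.4268


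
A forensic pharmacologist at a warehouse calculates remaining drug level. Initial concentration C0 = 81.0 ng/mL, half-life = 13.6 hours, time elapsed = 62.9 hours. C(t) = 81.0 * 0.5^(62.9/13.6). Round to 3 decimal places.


Drug concentration decay:
Number of half-lives = t / t_half = 62.9 / 13.6 = 4.625
Decay factor = 0.5^4.625 = 0.04052624
C(t) = 81.0 * 0.04052624 = 3.283 ng/mL

3.283


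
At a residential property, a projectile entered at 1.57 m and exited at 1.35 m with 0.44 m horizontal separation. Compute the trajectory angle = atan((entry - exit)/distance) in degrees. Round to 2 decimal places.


Bullet trajectory angle:
Height difference = 1.57 - 1.35 = 0.22 m
angle = atan(0.22 / 0.44)
angle = atan(0.5)
angle = 26.57 degrees

26.57


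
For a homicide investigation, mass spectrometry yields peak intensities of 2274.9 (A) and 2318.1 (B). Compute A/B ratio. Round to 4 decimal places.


Spectral peak ratio:
Peak A = 2274.9 counts
Peak B = 2318.1 counts
Ratio = 2274.9 / 2318.1 = 0.9814

0.9814


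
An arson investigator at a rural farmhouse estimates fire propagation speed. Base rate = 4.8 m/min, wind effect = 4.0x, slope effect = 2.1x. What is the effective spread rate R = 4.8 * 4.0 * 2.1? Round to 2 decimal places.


Fire spread rate calculation:
R = R0 * wind_factor * slope_factor
= 4.8 * 4.0 * 2.1
= 19.2 * 2.1
= 40.32 m/min

40.32


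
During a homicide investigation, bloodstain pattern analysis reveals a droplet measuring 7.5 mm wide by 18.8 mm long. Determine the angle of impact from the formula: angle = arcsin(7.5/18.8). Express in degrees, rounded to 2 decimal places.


Blood spatter impact angle calculation:
width / length = 7.5 / 18.8 = 0.398936
angle = arcsin(0.398936)
angle = 23.51 degrees

23.51


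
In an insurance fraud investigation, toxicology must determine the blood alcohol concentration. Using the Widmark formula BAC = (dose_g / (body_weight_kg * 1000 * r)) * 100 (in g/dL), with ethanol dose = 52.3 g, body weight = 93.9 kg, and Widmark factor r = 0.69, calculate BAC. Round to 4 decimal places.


Applying the Widmark formula:
BAC = (dose_g / (body_wt * 1000 * r)) * 100
Denominator = 93.9 * 1000 * 0.69 = 64791
BAC = (52.3 / 64791) * 100
BAC = 0.0807 g/dL

0.0807


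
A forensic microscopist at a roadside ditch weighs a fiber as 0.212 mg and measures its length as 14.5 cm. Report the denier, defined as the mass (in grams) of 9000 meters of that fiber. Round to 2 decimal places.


Denier calculation:
Mass in grams = 0.212 mg / 1000 = 0.000212 g
Length in meters = 14.5 cm / 100 = 0.145 m
Linear density = mass / length = 0.000212 / 0.145 = 0.00146207 g/m
Denier = (g/m) * 9000 = 0.00146207 * 9000 = 13.16

13.16


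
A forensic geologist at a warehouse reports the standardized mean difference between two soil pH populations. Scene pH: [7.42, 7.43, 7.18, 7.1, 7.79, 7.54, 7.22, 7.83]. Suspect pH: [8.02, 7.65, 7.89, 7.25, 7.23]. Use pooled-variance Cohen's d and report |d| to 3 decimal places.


Pooled-variance Cohen's d for soil pH comparison:
Scene mean = 59.51 / 8 = 7.43875
Suspect mean = 38.04 / 5 = 7.608
Scene sample variance s_s^2 = 0.073813
Suspect sample variance s_c^2 = 0.13052
Pooled variance = ((n_s-1)*s_s^2 + (n_c-1)*s_c^2) / (n_s + n_c - 2) = 0.094433
Pooled SD = sqrt(0.094433) = 0.3073
Mean difference = -0.16925
|d| = |-0.16925| / 0.3073 = 0.551

0.551


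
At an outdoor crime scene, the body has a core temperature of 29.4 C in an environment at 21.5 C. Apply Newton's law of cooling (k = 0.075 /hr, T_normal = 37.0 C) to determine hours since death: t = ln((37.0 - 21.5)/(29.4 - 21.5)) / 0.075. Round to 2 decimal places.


Using Newton's law of cooling:
t = ln((T_normal - T_ambient) / (T_body - T_ambient)) / k
T_normal - T_ambient = 15.5
T_body - T_ambient = 7.9
Ratio = 1.962025
ln(ratio) = 0.673977
t = 0.673977 / 0.075 = 8.99 hours

8.99


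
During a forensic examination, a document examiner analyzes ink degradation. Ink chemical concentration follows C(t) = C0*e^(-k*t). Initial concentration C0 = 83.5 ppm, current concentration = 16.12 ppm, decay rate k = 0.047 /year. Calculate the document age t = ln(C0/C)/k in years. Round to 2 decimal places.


Document age estimation:
C0/C = 83.5 / 16.12 = 5.179901
ln(C0/C) = 1.644786
t = 1.644786 / 0.047 = 35.00 years

35.00


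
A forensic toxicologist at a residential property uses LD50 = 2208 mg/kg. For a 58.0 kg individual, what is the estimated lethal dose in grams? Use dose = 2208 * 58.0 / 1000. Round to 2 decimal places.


Lethal dose calculation:
Lethal dose = LD50 * body_weight / 1000
= 2208 * 58.0 / 1000
= 128064 / 1000
= 128.06 g

128.06


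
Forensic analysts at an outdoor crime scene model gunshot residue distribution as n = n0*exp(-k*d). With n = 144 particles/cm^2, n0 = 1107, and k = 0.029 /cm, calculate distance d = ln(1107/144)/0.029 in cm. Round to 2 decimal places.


GSR distance calculation:
n0/n = 1107 / 144 = 7.6875
ln(n0/n) = 2.039596
d = 2.039596 / 0.029 = 70.33 cm

70.33


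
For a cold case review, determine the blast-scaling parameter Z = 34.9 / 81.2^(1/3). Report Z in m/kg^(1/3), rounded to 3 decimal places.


Scaled distance calculation:
W^(1/3) = 81.2^(1/3) = 4.330307
Z = R / W^(1/3) = 34.9 / 4.330307
Z = 8.059 m/kg^(1/3)

8.059


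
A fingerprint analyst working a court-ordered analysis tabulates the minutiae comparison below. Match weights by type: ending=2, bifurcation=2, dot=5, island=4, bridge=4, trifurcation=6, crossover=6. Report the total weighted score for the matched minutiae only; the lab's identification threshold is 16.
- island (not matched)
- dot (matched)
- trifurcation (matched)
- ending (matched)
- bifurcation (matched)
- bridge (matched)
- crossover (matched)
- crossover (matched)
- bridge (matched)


Weighted minutiae match score:
  island: not matched, +0
  dot: matched, +5 (running total 5)
  trifurcation: matched, +6 (running total 11)
  ending: matched, +2 (running total 13)
  bifurcation: matched, +2 (running total 15)
  bridge: matched, +4 (running total 19)
  crossover: matched, +6 (running total 25)
  crossover: matched, +6 (running total 31)
  bridge: matched, +4 (running total 35)
Total score = 35
Threshold = 16; verdict = identification

35


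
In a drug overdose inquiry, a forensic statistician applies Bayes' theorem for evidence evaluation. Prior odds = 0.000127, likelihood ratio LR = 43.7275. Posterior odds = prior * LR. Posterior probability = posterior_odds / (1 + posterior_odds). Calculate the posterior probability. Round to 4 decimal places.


Bayesian evidence evaluation:
Posterior odds = prior_odds * LR = 0.000127 * 43.7275 = 0.005553392
Posterior probability = posterior_odds / (1 + posterior_odds)
= 0.005553392 / (1 + 0.005553392)
= 0.005553392 / 1.005553392
= 0.0055

0.0055


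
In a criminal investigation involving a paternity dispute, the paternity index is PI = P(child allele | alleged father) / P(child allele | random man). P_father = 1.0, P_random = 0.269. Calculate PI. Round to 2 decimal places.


Paternity Index calculation:
PI = P(allele|father) / P(allele|random)
PI = 1.0 / 0.269
PI = 3.72

3.72


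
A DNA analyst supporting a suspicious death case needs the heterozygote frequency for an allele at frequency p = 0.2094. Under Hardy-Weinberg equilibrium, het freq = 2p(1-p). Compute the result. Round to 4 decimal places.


Hardy-Weinberg heterozygote frequency:
q = 1 - p = 1 - 0.2094 = 0.7906
2pq = 2 * 0.2094 * 0.7906 = 0.3311

0.3311


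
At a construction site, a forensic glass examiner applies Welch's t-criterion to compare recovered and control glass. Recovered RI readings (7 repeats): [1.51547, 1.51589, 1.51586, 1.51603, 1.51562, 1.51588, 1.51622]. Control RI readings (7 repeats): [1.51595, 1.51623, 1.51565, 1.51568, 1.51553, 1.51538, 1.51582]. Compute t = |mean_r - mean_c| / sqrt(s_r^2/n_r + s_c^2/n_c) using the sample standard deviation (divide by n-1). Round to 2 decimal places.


Welch's t-criterion for glass RI comparison:
Recovered mean = sum / n_r = 10.61097 / 7 = 1.5158529
Control mean = sum / n_c = 10.61024 / 7 = 1.5157486
Recovered sample variance s_r^2 = 6.15238e-08
Control sample variance s_c^2 = 7.92476e-08
Welch SE (unpooled) = sqrt(s_r^2/n_r + s_c^2/n_c) = sqrt(8.78912e-09 + 1.13211e-08) = sqrt(2.01102e-08) = 0.00014181
|mean_r - mean_c| = 0.000104286
t = 0.000104286 / 0.00014181 = 0.74

0.74


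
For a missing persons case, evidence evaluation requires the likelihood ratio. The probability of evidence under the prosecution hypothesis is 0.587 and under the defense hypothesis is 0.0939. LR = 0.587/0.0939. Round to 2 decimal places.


Likelihood ratio calculation:
LR = P(E|Hp) / P(E|Hd)
LR = 0.587 / 0.0939
LR = 6.25

6.25


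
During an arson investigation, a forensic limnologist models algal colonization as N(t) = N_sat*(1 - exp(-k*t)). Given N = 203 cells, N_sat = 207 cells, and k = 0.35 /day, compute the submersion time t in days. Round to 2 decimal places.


PMSI from diatom colonization curve:
N / N_sat = 203 / 207 = 0.980676
1 - N/N_sat = 0.019324
ln(1 - N/N_sat) = -3.946407
t = -ln(1 - N/N_sat) / k = -(-3.946407) / 0.35 = 11.28 days

11.28


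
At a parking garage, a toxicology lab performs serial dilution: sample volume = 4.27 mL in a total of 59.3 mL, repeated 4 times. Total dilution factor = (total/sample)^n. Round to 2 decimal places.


Dilution factor calculation:
Single dilution = V_total / V_sample = 59.3 / 4.27 ≈ 13.887588
Number of dilutions = 4
Total DF = (59.3 / 4.27)^4 (full precision, rounded at the end) = 37196.95

37196.95


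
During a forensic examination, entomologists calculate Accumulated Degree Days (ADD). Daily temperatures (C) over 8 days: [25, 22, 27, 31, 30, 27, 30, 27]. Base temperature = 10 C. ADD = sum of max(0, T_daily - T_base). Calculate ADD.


Computing ADD day by day:
Day 1: max(0, 25 - 10) = 15
Day 2: max(0, 22 - 10) = 12
Day 3: max(0, 27 - 10) = 17
Day 4: max(0, 31 - 10) = 21
Day 5: max(0, 30 - 10) = 20
Day 6: max(0, 27 - 10) = 17
Day 7: max(0, 30 - 10) = 20
Day 8: max(0, 27 - 10) = 17
Total ADD = 139

139


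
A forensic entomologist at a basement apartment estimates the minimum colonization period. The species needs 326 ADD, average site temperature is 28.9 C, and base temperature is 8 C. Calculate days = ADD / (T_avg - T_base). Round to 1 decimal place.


Insect development time:
Effective temperature = avg_temp - T_base = 28.9 - 8 = 20.9 C
Days = ADD / effective_temp = 326 / 20.9 = 15.6 days

15.6


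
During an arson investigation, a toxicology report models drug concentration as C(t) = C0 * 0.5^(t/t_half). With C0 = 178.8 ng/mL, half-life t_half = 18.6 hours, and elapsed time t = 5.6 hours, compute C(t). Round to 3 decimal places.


Drug concentration decay:
Number of half-lives = t / t_half = 5.6 / 18.6 = 0.301075
Decay factor = 0.5^0.301075 = 0.81164739
C(t) = 178.8 * 0.81164739 = 145.123 ng/mL

145.123


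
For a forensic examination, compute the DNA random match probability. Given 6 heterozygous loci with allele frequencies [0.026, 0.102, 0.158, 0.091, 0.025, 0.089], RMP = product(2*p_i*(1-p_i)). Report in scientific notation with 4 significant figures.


Computing RMP for 6 loci:
Locus 1: 2 * 0.026 * 0.974 = 0.050648
Locus 2: 2 * 0.102 * 0.898 = 0.183192
Locus 3: 2 * 0.158 * 0.842 = 0.266072
Locus 4: 2 * 0.091 * 0.909 = 0.165438
Locus 5: 2 * 0.025 * 0.975 = 0.04875
Locus 6: 2 * 0.089 * 0.911 = 0.162158
RMP = 3.229e-06

3.229e-06


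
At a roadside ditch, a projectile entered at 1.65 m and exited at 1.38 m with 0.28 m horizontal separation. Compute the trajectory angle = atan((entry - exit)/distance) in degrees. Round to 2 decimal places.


Bullet trajectory angle:
Height difference = 1.65 - 1.38 = 0.27 m
angle = atan(0.27 / 0.28)
angle = atan(0.964286)
angle = 43.96 degrees

43.96


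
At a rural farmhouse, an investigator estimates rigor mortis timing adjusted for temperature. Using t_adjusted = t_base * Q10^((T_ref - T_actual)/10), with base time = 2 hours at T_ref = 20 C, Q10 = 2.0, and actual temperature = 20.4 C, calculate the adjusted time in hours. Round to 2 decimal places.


Rigor mortis time adjustment:
Exponent = (T_ref - T_actual) / 10 = (20 - 20.4) / 10 = -0.04
Q10 factor = 2.0^-0.04 = 0.97265
t_adjusted = 2 * 0.97265 = 1.95 hours

1.95


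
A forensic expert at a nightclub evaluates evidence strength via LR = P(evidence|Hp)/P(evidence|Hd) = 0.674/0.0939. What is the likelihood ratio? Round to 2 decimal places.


Likelihood ratio calculation:
LR = P(E|Hp) / P(E|Hd)
LR = 0.674 / 0.0939
LR = 7.18

7.18


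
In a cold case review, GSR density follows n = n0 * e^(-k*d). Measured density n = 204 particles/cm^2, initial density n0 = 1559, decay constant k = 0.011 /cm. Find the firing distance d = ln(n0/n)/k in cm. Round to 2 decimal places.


GSR distance calculation:
n0/n = 1559 / 204 = 7.642157
ln(n0/n) = 2.03368
d = 2.03368 / 0.011 = 184.88 cm

184.88


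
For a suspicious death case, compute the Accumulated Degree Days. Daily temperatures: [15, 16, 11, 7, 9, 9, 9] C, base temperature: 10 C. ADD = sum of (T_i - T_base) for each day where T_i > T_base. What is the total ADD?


Computing ADD day by day:
Day 1: max(0, 15 - 10) = 5
Day 2: max(0, 16 - 10) = 6
Day 3: max(0, 11 - 10) = 1
Day 4: max(0, 7 - 10) = 0
Day 5: max(0, 9 - 10) = 0
Day 6: max(0, 9 - 10) = 0
Day 7: max(0, 9 - 10) = 0
Total ADD = 12

12


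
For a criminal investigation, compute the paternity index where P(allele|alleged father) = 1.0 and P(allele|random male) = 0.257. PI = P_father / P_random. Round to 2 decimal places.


Paternity Index calculation:
PI = P(allele|father) / P(allele|random)
PI = 1.0 / 0.257
PI = 3.89

3.89


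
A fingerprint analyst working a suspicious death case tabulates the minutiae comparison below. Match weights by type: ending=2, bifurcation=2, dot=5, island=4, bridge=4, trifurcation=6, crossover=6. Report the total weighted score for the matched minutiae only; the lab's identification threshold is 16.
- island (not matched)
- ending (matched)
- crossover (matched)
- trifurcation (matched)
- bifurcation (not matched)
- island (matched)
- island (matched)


Weighted minutiae match score:
  island: not matched, +0
  ending: matched, +2 (running total 2)
  crossover: matched, +6 (running total 8)
  trifurcation: matched, +6 (running total 14)
  bifurcation: not matched, +0
  island: matched, +4 (running total 18)
  island: matched, +4 (running total 22)
Total score = 22
Threshold = 16; verdict = identification

22


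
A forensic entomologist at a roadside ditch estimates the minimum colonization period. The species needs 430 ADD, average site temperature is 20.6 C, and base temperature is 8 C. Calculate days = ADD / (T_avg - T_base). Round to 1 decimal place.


Insect development time:
Effective temperature = avg_temp - T_base = 20.6 - 8 = 12.6 C
Days = ADD / effective_temp = 430 / 12.6 = 34.1 days

34.1


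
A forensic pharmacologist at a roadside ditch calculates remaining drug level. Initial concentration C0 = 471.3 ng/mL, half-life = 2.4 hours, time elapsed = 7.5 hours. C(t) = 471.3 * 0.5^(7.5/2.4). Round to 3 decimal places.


Drug concentration decay:
Number of half-lives = t / t_half = 7.5 / 2.4 = 3.125
Decay factor = 0.5^3.125 = 0.11462551
C(t) = 471.3 * 0.11462551 = 54.023 ng/mL

54.023


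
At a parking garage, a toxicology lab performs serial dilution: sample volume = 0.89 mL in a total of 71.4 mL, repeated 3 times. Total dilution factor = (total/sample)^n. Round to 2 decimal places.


Dilution factor calculation:
Single dilution = V_total / V_sample = 71.4 / 0.89 ≈ 80.224719
Number of dilutions = 3
Total DF = (71.4 / 0.89)^3 (full precision, rounded at the end) = 516326.74

516326.74


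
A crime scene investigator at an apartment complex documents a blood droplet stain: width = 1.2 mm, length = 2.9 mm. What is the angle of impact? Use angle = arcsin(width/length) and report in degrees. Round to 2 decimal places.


Blood spatter impact angle calculation:
width / length = 1.2 / 2.9 = 0.413793
angle = arcsin(0.413793)
angle = 24.44 degrees

24.44


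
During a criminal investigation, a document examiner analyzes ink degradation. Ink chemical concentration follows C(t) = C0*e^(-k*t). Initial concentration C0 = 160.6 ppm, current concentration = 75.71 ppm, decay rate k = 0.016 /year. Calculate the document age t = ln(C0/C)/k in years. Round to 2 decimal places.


Document age estimation:
C0/C = 160.6 / 75.71 = 2.121252
ln(C0/C) = 0.752006
t = 0.752006 / 0.016 = 47.00 years

47.00


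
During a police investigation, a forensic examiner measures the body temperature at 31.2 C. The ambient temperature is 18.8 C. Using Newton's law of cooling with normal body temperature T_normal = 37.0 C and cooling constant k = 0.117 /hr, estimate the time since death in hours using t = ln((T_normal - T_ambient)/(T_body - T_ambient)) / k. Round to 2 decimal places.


Using Newton's law of cooling:
t = ln((T_normal - T_ambient) / (T_body - T_ambient)) / k
T_normal - T_ambient = 18.2
T_body - T_ambient = 12.4
Ratio = 1.467742
ln(ratio) = 0.383725
t = 0.383725 / 0.117 = 3.28 hours

3.28


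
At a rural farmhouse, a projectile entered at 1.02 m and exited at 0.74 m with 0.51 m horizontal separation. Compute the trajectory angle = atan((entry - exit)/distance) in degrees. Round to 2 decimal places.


Bullet trajectory angle:
Height difference = 1.02 - 0.74 = 0.28 m
angle = atan(0.28 / 0.51)
angle = atan(0.54902)
angle = 28.77 degrees

28.77


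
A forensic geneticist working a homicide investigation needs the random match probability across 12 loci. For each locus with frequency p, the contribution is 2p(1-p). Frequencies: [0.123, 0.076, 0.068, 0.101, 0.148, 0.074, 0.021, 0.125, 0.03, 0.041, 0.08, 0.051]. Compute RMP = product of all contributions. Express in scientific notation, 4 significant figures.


Computing RMP for 12 loci:
Locus 1: 2 * 0.123 * 0.877 = 0.215742
Locus 2: 2 * 0.076 * 0.924 = 0.140448
Locus 3: 2 * 0.068 * 0.932 = 0.126752
Locus 4: 2 * 0.101 * 0.899 = 0.181598
Locus 5: 2 * 0.148 * 0.852 = 0.252192
Locus 6: 2 * 0.074 * 0.926 = 0.137048
Locus 7: 2 * 0.021 * 0.979 = 0.041118
Locus 8: 2 * 0.125 * 0.875 = 0.21875
Locus 9: 2 * 0.03 * 0.97 = 0.0582
Locus 10: 2 * 0.041 * 0.959 = 0.078638
Locus 11: 2 * 0.08 * 0.92 = 0.1472
Locus 12: 2 * 0.051 * 0.949 = 0.096798
RMP = 1.414e-11

1.414e-11


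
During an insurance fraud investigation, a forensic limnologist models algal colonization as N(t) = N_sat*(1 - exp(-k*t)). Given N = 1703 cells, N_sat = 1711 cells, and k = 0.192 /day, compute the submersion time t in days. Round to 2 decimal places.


PMSI from diatom colonization curve:
N / N_sat = 1703 / 1711 = 0.995324
1 - N/N_sat = 0.004676
ln(1 - N/N_sat) = -5.365312
t = -ln(1 - N/N_sat) / k = -(-5.365312) / 0.192 = 27.94 days

27.94


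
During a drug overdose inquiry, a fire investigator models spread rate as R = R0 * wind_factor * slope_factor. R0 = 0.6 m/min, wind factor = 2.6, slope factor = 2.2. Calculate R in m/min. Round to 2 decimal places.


Fire spread rate calculation:
R = R0 * wind_factor * slope_factor
= 0.6 * 2.6 * 2.2
= 1.56 * 2.2
= 3.43 m/min

3.43


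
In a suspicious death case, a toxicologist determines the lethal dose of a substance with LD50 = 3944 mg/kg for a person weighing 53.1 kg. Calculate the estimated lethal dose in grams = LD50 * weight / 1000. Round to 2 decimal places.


Lethal dose calculation:
Lethal dose = LD50 * body_weight / 1000
= 3944 * 53.1 / 1000
= 209426.4 / 1000
= 209.43 g

209.43


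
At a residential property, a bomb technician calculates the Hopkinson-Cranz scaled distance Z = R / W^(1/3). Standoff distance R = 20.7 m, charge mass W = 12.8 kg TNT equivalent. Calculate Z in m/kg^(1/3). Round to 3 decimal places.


Scaled distance calculation:
W^(1/3) = 12.8^(1/3) = 2.339214
Z = R / W^(1/3) = 20.7 / 2.339214
Z = 8.849 m/kg^(1/3)

8.849


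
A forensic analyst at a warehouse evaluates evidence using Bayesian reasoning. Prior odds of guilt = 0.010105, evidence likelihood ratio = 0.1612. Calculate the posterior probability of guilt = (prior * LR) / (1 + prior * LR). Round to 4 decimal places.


Bayesian evidence evaluation:
Posterior odds = prior_odds * LR = 0.010105 * 0.1612 = 0.001628926
Posterior probability = posterior_odds / (1 + posterior_odds)
= 0.001628926 / (1 + 0.001628926)
= 0.001628926 / 1.001628926
= 0.0016

0.0016


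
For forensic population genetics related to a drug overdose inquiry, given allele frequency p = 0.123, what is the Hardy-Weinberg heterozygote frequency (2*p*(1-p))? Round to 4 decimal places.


Hardy-Weinberg heterozygote frequency:
q = 1 - p = 1 - 0.123 = 0.877
2pq = 2 * 0.123 * 0.877 = 0.2157

0.2157


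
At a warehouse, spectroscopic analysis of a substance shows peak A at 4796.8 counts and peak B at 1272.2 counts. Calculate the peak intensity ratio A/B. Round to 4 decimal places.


Spectral peak ratio:
Peak A = 4796.8 counts
Peak B = 1272.2 counts
Ratio = 4796.8 / 1272.2 = 3.7705

3.7705


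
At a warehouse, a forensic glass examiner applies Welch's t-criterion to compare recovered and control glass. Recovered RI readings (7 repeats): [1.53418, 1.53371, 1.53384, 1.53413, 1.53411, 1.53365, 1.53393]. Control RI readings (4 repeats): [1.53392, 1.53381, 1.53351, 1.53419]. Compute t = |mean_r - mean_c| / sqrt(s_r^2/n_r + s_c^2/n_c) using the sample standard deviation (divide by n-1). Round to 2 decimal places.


Welch's t-criterion for glass RI comparison:
Recovered mean = sum / n_r = 10.73755 / 7 = 1.5339357
Control mean = sum / n_c = 6.13543 / 4 = 1.5338575
Recovered sample variance s_r^2 = 4.49286e-08
Control sample variance s_c^2 = 7.91583e-08
Welch SE (unpooled) = sqrt(s_r^2/n_r + s_c^2/n_c) = sqrt(6.41837e-09 + 1.97896e-08) = sqrt(2.6208e-08) = 0.000161889
|mean_r - mean_c| = 7.82143e-05
t = 7.82143e-05 / 0.000161889 = 0.48

0.48


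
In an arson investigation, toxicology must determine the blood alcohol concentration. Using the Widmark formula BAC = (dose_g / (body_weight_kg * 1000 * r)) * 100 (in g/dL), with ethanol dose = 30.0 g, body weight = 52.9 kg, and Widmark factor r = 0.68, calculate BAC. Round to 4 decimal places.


Applying the Widmark formula:
BAC = (dose_g / (body_wt * 1000 * r)) * 100
Denominator = 52.9 * 1000 * 0.68 = 35972
BAC = (30.0 / 35972) * 100
BAC = 0.0834 g/dL

0.0834


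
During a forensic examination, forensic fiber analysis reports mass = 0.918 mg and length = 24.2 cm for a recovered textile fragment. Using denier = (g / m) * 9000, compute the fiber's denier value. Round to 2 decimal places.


Denier calculation:
Mass in grams = 0.918 mg / 1000 = 0.000918 g
Length in meters = 24.2 cm / 100 = 0.242 m
Linear density = mass / length = 0.000918 / 0.242 = 0.00379339 g/m
Denier = (g/m) * 9000 = 0.00379339 * 9000 = 34.14

34.14


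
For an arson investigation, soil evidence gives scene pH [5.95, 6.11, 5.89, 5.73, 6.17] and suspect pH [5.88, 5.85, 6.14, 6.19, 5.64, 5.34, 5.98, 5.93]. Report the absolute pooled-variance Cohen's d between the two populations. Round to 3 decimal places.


Pooled-variance Cohen's d for soil pH comparison:
Scene mean = 29.85 / 5 = 5.97
Suspect mean = 46.95 / 8 = 5.86875
Scene sample variance s_s^2 = 0.031
Suspect sample variance s_c^2 = 0.075041
Pooled variance = ((n_s-1)*s_s^2 + (n_c-1)*s_c^2) / (n_s + n_c - 2) = 0.059026
Pooled SD = sqrt(0.059026) = 0.242953
Mean difference = 0.10125
|d| = |0.10125| / 0.242953 = 0.417

0.417


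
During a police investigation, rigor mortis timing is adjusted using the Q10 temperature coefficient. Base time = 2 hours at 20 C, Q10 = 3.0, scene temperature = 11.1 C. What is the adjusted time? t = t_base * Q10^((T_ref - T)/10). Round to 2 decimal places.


Rigor mortis time adjustment:
Exponent = (T_ref - T_actual) / 10 = (20 - 11.1) / 10 = 0.89
Q10 factor = 3.0^0.89 = 2.65851
t_adjusted = 2 * 2.65851 = 5.32 hours

5.32


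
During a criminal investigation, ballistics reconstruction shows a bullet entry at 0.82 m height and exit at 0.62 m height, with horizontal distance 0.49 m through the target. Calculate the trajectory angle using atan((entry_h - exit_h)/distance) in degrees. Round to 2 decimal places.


Bullet trajectory angle:
Height difference = 0.82 - 0.62 = 0.2 m
angle = atan(0.2 / 0.49)
angle = atan(0.408163)
angle = 22.20 degrees

22.20


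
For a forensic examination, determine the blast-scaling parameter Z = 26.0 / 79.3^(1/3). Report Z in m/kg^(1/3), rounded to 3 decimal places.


Scaled distance calculation:
W^(1/3) = 79.3^(1/3) = 4.296265
Z = R / W^(1/3) = 26.0 / 4.296265
Z = 6.052 m/kg^(1/3)

6.052


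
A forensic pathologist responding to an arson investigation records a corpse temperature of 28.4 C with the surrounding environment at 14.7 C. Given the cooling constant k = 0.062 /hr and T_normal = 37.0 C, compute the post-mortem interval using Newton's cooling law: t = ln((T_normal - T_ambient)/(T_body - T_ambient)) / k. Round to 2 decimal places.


Using Newton's law of cooling:
t = ln((T_normal - T_ambient) / (T_body - T_ambient)) / k
T_normal - T_ambient = 22.3
T_body - T_ambient = 13.7
Ratio = 1.627737
ln(ratio) = 0.487191
t = 0.487191 / 0.062 = 7.86 hours

7.86


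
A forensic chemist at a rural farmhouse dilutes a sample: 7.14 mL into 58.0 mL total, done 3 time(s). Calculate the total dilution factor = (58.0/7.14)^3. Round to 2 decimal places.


Dilution factor calculation:
Single dilution = V_total / V_sample = 58.0 / 7.14 ≈ 8.123249
Number of dilutions = 3
Total DF = (58.0 / 7.14)^3 (full precision, rounded at the end) = 536.03

536.03


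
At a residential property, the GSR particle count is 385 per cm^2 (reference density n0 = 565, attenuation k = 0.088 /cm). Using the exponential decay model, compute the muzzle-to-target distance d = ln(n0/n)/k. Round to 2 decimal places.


GSR distance calculation:
n0/n = 565 / 385 = 1.467532
ln(n0/n) = 0.383582
d = 0.383582 / 0.088 = 4.36 cm

4.36


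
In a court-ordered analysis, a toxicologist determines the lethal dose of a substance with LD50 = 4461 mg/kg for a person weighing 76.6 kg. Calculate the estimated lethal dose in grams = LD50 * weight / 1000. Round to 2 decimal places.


Lethal dose calculation:
Lethal dose = LD50 * body_weight / 1000
= 4461 * 76.6 / 1000
= 341712.6 / 1000
= 341.71 g

341.71


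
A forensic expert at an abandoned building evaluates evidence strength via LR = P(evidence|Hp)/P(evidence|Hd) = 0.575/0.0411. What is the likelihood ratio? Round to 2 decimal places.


Likelihood ratio calculation:
LR = P(E|Hp) / P(E|Hd)
LR = 0.575 / 0.0411
LR = 13.99

13.99


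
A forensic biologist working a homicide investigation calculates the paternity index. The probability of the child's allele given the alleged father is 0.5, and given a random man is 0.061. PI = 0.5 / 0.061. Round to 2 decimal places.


Paternity Index calculation:
PI = P(allele|father) / P(allele|random)
PI = 0.5 / 0.061
PI = 8.20

8.20


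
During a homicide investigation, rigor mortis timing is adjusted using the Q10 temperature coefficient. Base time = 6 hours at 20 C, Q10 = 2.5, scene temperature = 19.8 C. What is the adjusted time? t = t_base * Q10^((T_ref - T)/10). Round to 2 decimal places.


Rigor mortis time adjustment:
Exponent = (T_ref - T_actual) / 10 = (20 - 19.8) / 10 = 0.02
Q10 factor = 2.5^0.02 = 1.01849
t_adjusted = 6 * 1.01849 = 6.11 hours

6.11


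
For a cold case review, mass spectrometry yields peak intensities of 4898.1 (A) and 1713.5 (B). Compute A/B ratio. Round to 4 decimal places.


Spectral peak ratio:
Peak A = 4898.1 counts
Peak B = 1713.5 counts
Ratio = 4898.1 / 1713.5 = 2.8585

2.8585


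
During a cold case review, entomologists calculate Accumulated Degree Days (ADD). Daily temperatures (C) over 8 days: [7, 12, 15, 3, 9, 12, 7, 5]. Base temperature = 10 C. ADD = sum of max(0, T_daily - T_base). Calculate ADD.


Computing ADD day by day:
Day 1: max(0, 7 - 10) = 0
Day 2: max(0, 12 - 10) = 2
Day 3: max(0, 15 - 10) = 5
Day 4: max(0, 3 - 10) = 0
Day 5: max(0, 9 - 10) = 0
Day 6: max(0, 12 - 10) = 2
Day 7: max(0, 7 - 10) = 0
Day 8: max(0, 5 - 10) = 0
Total ADD = 9

9


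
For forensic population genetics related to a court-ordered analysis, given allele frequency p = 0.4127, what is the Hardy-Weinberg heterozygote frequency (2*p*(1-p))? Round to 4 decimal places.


Hardy-Weinberg heterozygote frequency:
q = 1 - p = 1 - 0.4127 = 0.5873
2pq = 2 * 0.4127 * 0.5873 = 0.4848

0.4848


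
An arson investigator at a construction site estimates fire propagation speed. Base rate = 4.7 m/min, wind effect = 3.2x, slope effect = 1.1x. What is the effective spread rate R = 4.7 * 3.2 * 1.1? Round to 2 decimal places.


Fire spread rate calculation:
R = R0 * wind_factor * slope_factor
= 4.7 * 3.2 * 1.1
= 15.04 * 1.1
= 16.54 m/min

16.54


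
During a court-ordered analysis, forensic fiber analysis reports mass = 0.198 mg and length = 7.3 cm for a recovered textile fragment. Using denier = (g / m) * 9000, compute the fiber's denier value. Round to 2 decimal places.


Denier calculation:
Mass in grams = 0.198 mg / 1000 = 0.000198 g
Length in meters = 7.3 cm / 100 = 0.073 m
Linear density = mass / length = 0.000198 / 0.073 = 0.00271233 g/m
Denier = (g/m) * 9000 = 0.00271233 * 9000 = 24.41

24.41


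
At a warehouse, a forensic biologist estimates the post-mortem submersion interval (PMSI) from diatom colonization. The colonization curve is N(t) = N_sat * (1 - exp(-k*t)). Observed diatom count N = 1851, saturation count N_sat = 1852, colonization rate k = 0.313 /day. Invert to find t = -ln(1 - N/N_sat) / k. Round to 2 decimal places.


PMSI from diatom colonization curve:
N / N_sat = 1851 / 1852 = 0.99946
1 - N/N_sat = 0.00054
ln(1 - N/N_sat) = -7.523941
t = -ln(1 - N/N_sat) / k = -(-7.523941) / 0.313 = 24.04 days

24.04


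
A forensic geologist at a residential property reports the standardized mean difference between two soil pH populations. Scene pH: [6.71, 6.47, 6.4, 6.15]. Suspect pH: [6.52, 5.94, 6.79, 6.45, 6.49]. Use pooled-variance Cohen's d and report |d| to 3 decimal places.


Pooled-variance Cohen's d for soil pH comparison:
Scene mean = 25.73 / 4 = 6.4325
Suspect mean = 32.19 / 5 = 6.438
Scene sample variance s_s^2 = 0.053092
Suspect sample variance s_c^2 = 0.09537
Pooled variance = ((n_s-1)*s_s^2 + (n_c-1)*s_c^2) / (n_s + n_c - 2) = 0.077251
Pooled SD = sqrt(0.077251) = 0.277941
Mean difference = -0.0055
|d| = |-0.0055| / 0.277941 = 0.020

0.020


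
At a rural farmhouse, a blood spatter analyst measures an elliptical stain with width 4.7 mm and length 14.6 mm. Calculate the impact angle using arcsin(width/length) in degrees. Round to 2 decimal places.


Blood spatter impact angle calculation:
width / length = 4.7 / 14.6 = 0.321918
angle = arcsin(0.321918)
angle = 18.78 degrees

18.78


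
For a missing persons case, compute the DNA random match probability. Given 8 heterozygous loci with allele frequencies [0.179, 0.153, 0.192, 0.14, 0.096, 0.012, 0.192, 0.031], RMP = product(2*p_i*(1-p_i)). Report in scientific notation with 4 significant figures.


Computing RMP for 8 loci:
Locus 1: 2 * 0.179 * 0.821 = 0.293918
Locus 2: 2 * 0.153 * 0.847 = 0.259182
Locus 3: 2 * 0.192 * 0.808 = 0.310272
Locus 4: 2 * 0.14 * 0.86 = 0.2408
Locus 5: 2 * 0.096 * 0.904 = 0.173568
Locus 6: 2 * 0.012 * 0.988 = 0.023712
Locus 7: 2 * 0.192 * 0.808 = 0.310272
Locus 8: 2 * 0.031 * 0.969 = 0.060078
RMP = 4.366e-07

4.366e-07


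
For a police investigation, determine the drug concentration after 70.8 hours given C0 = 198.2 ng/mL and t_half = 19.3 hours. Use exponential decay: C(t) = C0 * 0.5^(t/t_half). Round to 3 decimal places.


Drug concentration decay:
Number of half-lives = t / t_half = 70.8 / 19.3 = 3.668394
Decay factor = 0.5^3.668394 = 0.07865084
C(t) = 198.2 * 0.07865084 = 15.589 ng/mL

15.589


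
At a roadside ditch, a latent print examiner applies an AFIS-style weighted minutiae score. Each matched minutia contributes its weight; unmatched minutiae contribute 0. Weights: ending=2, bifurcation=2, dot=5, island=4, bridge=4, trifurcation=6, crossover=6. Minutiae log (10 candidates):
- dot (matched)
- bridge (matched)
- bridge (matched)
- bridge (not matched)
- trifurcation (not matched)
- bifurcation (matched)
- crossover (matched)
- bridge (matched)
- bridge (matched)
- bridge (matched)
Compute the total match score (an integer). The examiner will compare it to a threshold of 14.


Weighted minutiae match score:
  dot: matched, +5 (running total 5)
  bridge: matched, +4 (running total 9)
  bridge: matched, +4 (running total 13)
  bridge: not matched, +0
  trifurcation: not matched, +0
  bifurcation: matched, +2 (running total 15)
  crossover: matched, +6 (running total 21)
  bridge: matched, +4 (running total 25)
  bridge: matched, +4 (running total 29)
  bridge: matched, +4 (running total 33)
Total score = 33
Threshold = 14; verdict = identification

33


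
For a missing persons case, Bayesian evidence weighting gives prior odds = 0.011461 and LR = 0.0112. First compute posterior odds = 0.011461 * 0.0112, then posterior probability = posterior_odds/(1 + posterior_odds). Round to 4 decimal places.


Bayesian evidence evaluation:
Posterior odds = prior_odds * LR = 0.011461 * 0.0112 = 0.0001283632
Posterior probability = posterior_odds / (1 + posterior_odds)
= 0.0001283632 / (1 + 0.0001283632)
= 0.0001283632 / 1.0001283632
= 0.0001

0.0001


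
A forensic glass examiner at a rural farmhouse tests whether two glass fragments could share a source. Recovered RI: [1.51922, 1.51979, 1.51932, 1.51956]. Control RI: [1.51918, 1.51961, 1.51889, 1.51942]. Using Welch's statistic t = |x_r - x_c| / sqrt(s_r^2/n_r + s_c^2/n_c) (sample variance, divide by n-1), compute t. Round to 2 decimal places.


Welch's t-criterion for glass RI comparison:
Recovered mean = sum / n_r = 6.07789 / 4 = 1.5194725
Control mean = sum / n_c = 6.0771 / 4 = 1.519275
Recovered sample variance s_r^2 = 6.51583e-08
Control sample variance s_c^2 = 9.68333e-08
Welch SE (unpooled) = sqrt(s_r^2/n_r + s_c^2/n_c) = sqrt(1.62896e-08 + 2.42083e-08) = sqrt(4.04979e-08) = 0.000201241
|mean_r - mean_c| = 0.0001975
t = 0.0001975 / 0.000201241 = 0.98

0.98
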